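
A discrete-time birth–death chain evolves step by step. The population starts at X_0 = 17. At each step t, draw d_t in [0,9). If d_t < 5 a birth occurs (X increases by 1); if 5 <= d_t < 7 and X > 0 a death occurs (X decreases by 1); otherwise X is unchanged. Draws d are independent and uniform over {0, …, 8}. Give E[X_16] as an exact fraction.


X can drop by at most 1 per step and X_0 = 17 > T = 16, so X_t >= 17 − t >= 1 > 0 for every t <= 16: the floor at 0 (the 'and X > 0' condition) never binds. Hence X_16 = X_0 + Σ_{t<16} Y_t with i.i.d. increments Y_t = y(d_t) ∈ {+1, −1, 0}.
Outcome values over d=0..8: [1, 1, 1, 1, 1, -1, -1, 0, 0]
Σy = 3, Σy² = 7, M = 9
μ = 3/9 = 1/3,  σ² = 7/9 − (1/3)² = 2/3
E[X_16] = 17 + 16·(1/3) = 67/3

67/3


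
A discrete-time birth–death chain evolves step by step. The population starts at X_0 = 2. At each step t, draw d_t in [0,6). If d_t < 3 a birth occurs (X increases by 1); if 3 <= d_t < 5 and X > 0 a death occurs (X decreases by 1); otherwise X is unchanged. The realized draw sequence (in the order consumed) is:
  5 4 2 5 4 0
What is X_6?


2

t=0: X=2, d=5 → hold, X_1=2
t=1: X=2, d=4 → death, X_2=1
t=2: X=1, d=2 → birth, X_3=2
t=3: X=2, d=5 → hold, X_4=2
t=4: X=2, d=4 → death, X_5=1
t=5: X=1, d=0 → birth, X_6=2


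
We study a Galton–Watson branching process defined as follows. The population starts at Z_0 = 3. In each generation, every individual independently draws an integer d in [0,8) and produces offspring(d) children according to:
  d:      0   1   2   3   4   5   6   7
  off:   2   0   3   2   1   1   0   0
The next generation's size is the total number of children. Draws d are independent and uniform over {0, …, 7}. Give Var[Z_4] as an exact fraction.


382757805/16777216

Outcome values over d=0..7: [2, 0, 3, 2, 1, 1, 0, 0]
Σy = 9, Σy² = 19, M = 8
μ = 9/8 = 9/8,  σ² = 19/8 − (9/8)² = 71/64
V_0 = 0, E_0 = 3
V_1 = 71/64·E_0 + (9/8)²·V_0 = 213/64;  E_1 = 27/8
V_2 = 71/64·E_1 + (9/8)²·V_1 = 32589/4096;  E_2 = 243/64
V_3 = 71/64·E_2 + (9/8)²·V_2 = 3743901/262144;  E_3 = 2187/512
V_4 = 71/64·E_3 + (9/8)²·V_3 = 382757805/16777216;  E_4 = 19683/4096


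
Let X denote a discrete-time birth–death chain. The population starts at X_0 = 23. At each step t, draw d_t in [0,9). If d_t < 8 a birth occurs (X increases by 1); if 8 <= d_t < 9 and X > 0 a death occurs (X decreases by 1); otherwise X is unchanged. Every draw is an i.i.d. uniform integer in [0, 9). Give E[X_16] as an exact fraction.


319/9

X can drop by at most 1 per step and X_0 = 23 > T = 16, so X_t >= 23 − t >= 7 > 0 for every t <= 16: the floor at 0 (the 'and X > 0' condition) never binds. Hence X_16 = X_0 + Σ_{t<16} Y_t with i.i.d. increments Y_t = y(d_t) ∈ {+1, −1, 0}.
Outcome values over d=0..8: [1, 1, 1, 1, 1, 1, 1, 1, -1]
Σy = 7, Σy² = 9, M = 9
μ = 7/9 = 7/9,  σ² = 9/9 − (7/9)² = 32/81
E[X_16] = 23 + 16·(7/9) = 319/9


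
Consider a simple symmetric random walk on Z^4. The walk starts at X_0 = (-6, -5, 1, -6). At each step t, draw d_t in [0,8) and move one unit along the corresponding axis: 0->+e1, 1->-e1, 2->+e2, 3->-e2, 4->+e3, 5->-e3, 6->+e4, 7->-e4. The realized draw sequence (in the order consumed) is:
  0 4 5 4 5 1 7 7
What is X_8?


(-6, -5, 1, -8)

t=0: X=(-6, -5, 1, -6), d=0 → +e1, X_1=(-5, -5, 1, -6)
t=1: X=(-5, -5, 1, -6), d=4 → +e3, X_2=(-5, -5, 2, -6)
t=2: X=(-5, -5, 2, -6), d=5 → -e3, X_3=(-5, -5, 1, -6)
t=3: X=(-5, -5, 1, -6), d=4 → +e3, X_4=(-5, -5, 2, -6)
t=4: X=(-5, -5, 2, -6), d=5 → -e3, X_5=(-5, -5, 1, -6)
t=5: X=(-5, -5, 1, -6), d=1 → -e1, X_6=(-6, -5, 1, -6)
t=6: X=(-6, -5, 1, -6), d=7 → -e4, X_7=(-6, -5, 1, -7)
t=7: X=(-6, -5, 1, -7), d=7 → -e4, X_8=(-6, -5, 1, -8)


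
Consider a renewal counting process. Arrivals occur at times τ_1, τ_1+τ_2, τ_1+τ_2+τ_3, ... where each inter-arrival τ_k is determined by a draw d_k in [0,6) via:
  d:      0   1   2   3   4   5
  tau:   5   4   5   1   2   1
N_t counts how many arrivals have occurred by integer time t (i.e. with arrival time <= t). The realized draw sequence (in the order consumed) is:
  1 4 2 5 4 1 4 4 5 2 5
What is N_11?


draw d_1=1: τ_1=4, arrival time A_1=4
draw d_2=4: τ_2=2, arrival time A_2=6
draw d_3=2: τ_3=5, arrival time A_3=11
draw d_4=5: τ_4=1, arrival time A_4=12
draw d_5=4: τ_5=2, arrival time A_5=14
draw d_6=1: τ_6=4, arrival time A_6=18
draw d_7=4: τ_7=2, arrival time A_7=20
draw d_8=4: τ_8=2, arrival time A_8=22
draw d_9=5: τ_9=1, arrival time A_9=23
draw d_10=2: τ_10=5, arrival time A_10=28
draw d_11=5: τ_11=1, arrival time A_11=29
N_t over t=0..11: 0:0 1:0 2:0 3:0 4:1 5:1 6:2 7:2 8:2 9:2 10:2 11:3

3


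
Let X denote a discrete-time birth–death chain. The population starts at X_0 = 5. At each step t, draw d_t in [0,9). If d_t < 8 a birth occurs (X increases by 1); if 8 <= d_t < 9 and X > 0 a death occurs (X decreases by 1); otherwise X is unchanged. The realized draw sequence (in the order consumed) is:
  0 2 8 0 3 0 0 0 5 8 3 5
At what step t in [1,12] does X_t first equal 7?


2

t=0: X=5, d=0 → birth, X_1=6
t=1: X=6, d=2 → birth, X_2=7
t=2: X=7, d=8 → death, X_3=6
t=3: X=6, d=0 → birth, X_4=7
t=4: X=7, d=3 → birth, X_5=8
t=5: X=8, d=0 → birth, X_6=9
t=6: X=9, d=0 → birth, X_7=10
t=7: X=10, d=0 → birth, X_8=11
t=8: X=11, d=5 → birth, X_9=12
t=9: X=12, d=8 → death, X_10=11
t=10: X=11, d=3 → birth, X_11=12
t=11: X=12, d=5 → birth, X_12=13


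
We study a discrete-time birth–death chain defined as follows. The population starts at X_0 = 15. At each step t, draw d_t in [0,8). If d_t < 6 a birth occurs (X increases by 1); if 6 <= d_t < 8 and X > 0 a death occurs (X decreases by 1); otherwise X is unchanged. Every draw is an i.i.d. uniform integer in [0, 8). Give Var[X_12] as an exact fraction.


X can drop by at most 1 per step and X_0 = 15 > T = 12, so X_t >= 15 − t >= 3 > 0 for every t <= 12: the floor at 0 (the 'and X > 0' condition) never binds. Hence X_12 = X_0 + Σ_{t<12} Y_t with i.i.d. increments Y_t = y(d_t) ∈ {+1, −1, 0}.
Outcome values over d=0..7: [1, 1, 1, 1, 1, 1, -1, -1]
Σy = 4, Σy² = 8, M = 8
μ = 4/8 = 1/2,  σ² = 8/8 − (1/2)² = 3/4
Independent increments: Var[X_12] = 12·σ² = 12·(3/4) = 9

9


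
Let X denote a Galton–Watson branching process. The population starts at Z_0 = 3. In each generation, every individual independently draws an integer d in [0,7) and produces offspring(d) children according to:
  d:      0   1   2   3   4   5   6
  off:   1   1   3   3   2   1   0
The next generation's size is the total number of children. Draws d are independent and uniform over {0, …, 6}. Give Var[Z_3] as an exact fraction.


Outcome values over d=0..6: [1, 1, 3, 3, 2, 1, 0]
Σy = 11, Σy² = 25, M = 7
μ = 11/7 = 11/7,  σ² = 25/7 − (11/7)² = 54/49
V_0 = 0, E_0 = 3
V_1 = 54/49·E_0 + (11/7)²·V_0 = 162/49;  E_1 = 33/7
V_2 = 54/49·E_1 + (11/7)²·V_1 = 32076/2401;  E_2 = 363/49
V_3 = 54/49·E_2 + (11/7)²·V_2 = 4841694/117649;  E_3 = 3993/343

4841694/117649


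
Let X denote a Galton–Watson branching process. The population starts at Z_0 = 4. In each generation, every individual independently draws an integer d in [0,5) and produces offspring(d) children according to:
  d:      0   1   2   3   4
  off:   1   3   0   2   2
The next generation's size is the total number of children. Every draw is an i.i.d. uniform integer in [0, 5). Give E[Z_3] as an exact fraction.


2048/125

Outcome values over d=0..4: [1, 3, 0, 2, 2]
Σy = 8, Σy² = 18, M = 5
μ = 8/5 = 8/5,  σ² = 18/5 − (8/5)² = 26/25
E[Z_0] = 4
E[Z_1] = 8/5·E[Z_0] = 32/5
E[Z_2] = 8/5·E[Z_1] = 256/25
E[Z_3] = 8/5·E[Z_2] = 2048/125


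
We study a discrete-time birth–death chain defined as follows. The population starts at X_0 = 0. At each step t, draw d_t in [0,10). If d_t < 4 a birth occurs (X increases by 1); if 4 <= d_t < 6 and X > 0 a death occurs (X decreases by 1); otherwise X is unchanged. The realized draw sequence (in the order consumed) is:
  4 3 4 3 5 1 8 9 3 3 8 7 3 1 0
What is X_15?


t=0: X=0, d=4 → hold, X_1=0
t=1: X=0, d=3 → birth, X_2=1
t=2: X=1, d=4 → death, X_3=0
t=3: X=0, d=3 → birth, X_4=1
t=4: X=1, d=5 → death, X_5=0
t=5: X=0, d=1 → birth, X_6=1
t=6: X=1, d=8 → hold, X_7=1
t=7: X=1, d=9 → hold, X_8=1
t=8: X=1, d=3 → birth, X_9=2
t=9: X=2, d=3 → birth, X_10=3
t=10: X=3, d=8 → hold, X_11=3
t=11: X=3, d=7 → hold, X_12=3
t=12: X=3, d=3 → birth, X_13=4
t=13: X=4, d=1 → birth, X_14=5
t=14: X=5, d=0 → birth, X_15=6

6


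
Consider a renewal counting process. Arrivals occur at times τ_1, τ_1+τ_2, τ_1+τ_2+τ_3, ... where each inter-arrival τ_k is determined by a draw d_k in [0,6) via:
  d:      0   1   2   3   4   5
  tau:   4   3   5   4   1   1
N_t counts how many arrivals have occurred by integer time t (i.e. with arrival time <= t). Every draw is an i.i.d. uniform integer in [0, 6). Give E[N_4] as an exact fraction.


179/162

Inter-arrival values over d=0..5: [4, 3, 5, 4, 1, 1]
Each d has probability 1/6, so the pmf of τ is: f(1) = 1/3, f(3) = 1/6, f(4) = 1/3, f(5) = 1/6
Renewal equation for m(n) = E[N_n]: condition on τ_1 = k (if k <= n, one arrival plus a fresh copy on the remaining n−k steps): m(n) = F(n) + Σ_{k<=n} f(k)·m(n−k), where F(n) = P(τ <= n) and m(0) = 0
m(1) = F(1) = 1/3
m(2) = F(2) + f(1)·m(1) = 1/3 + 1/3·1/3 = 4/9
m(3) = F(3) + f(1)·m(2) = 1/2 + 1/3·4/9 = 35/54
m(4) = F(4) + f(1)·m(3) + f(3)·m(1) = 5/6 + 1/3·35/54 + 1/6·1/3 = 179/162
E[N_4] = m(4) = 179/162


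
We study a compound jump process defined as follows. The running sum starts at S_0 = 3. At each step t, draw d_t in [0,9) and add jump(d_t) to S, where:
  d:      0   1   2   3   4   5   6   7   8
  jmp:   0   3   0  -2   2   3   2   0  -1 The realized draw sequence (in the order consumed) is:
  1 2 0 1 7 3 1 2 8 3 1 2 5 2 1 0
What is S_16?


t=0: S=3, d=1, jump=3, S_1=6
t=1: S=6, d=2, jump=0, S_2=6
t=2: S=6, d=0, jump=0, S_3=6
t=3: S=6, d=1, jump=3, S_4=9
t=4: S=9, d=7, jump=0, S_5=9
t=5: S=9, d=3, jump=-2, S_6=7
t=6: S=7, d=1, jump=3, S_7=10
t=7: S=10, d=2, jump=0, S_8=10
t=8: S=10, d=8, jump=-1, S_9=9
t=9: S=9, d=3, jump=-2, S_10=7
t=10: S=7, d=1, jump=3, S_11=10
t=11: S=10, d=2, jump=0, S_12=10
t=12: S=10, d=5, jump=3, S_13=13
t=13: S=13, d=2, jump=0, S_14=13
t=14: S=13, d=1, jump=3, S_15=16
t=15: S=16, d=0, jump=0, S_16=16

16


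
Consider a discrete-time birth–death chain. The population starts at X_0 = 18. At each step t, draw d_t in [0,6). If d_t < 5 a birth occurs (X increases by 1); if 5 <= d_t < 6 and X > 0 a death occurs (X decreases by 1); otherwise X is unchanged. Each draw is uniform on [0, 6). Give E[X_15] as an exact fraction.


X can drop by at most 1 per step and X_0 = 18 > T = 15, so X_t >= 18 − t >= 3 > 0 for every t <= 15: the floor at 0 (the 'and X > 0' condition) never binds. Hence X_15 = X_0 + Σ_{t<15} Y_t with i.i.d. increments Y_t = y(d_t) ∈ {+1, −1, 0}.
Outcome values over d=0..5: [1, 1, 1, 1, 1, -1]
Σy = 4, Σy² = 6, M = 6
μ = 4/6 = 2/3,  σ² = 6/6 − (2/3)² = 5/9
E[X_15] = 18 + 15·(2/3) = 28

28


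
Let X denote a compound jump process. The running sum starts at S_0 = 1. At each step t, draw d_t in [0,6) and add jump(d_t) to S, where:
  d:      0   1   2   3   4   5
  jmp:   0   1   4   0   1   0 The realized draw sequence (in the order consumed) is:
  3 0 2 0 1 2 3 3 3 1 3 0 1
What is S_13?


12

t=0: S=1, d=3, jump=0, S_1=1
t=1: S=1, d=0, jump=0, S_2=1
t=2: S=1, d=2, jump=4, S_3=5
t=3: S=5, d=0, jump=0, S_4=5
t=4: S=5, d=1, jump=1, S_5=6
t=5: S=6, d=2, jump=4, S_6=10
t=6: S=10, d=3, jump=0, S_7=10
t=7: S=10, d=3, jump=0, S_8=10
t=8: S=10, d=3, jump=0, S_9=10
t=9: S=10, d=1, jump=1, S_10=11
t=10: S=11, d=3, jump=0, S_11=11
t=11: S=11, d=0, jump=0, S_12=11
t=12: S=11, d=1, jump=1, S_13=12


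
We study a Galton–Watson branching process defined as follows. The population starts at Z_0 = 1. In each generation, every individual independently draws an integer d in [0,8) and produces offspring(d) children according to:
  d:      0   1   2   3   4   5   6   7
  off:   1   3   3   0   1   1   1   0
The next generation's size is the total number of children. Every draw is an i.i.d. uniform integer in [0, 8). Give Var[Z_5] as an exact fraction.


24949375/1048576

Outcome values over d=0..7: [1, 3, 3, 0, 1, 1, 1, 0]
Σy = 10, Σy² = 22, M = 8
μ = 10/8 = 5/4,  σ² = 22/8 − (5/4)² = 19/16
V_0 = 0, E_0 = 1
V_1 = 19/16·E_0 + (5/4)²·V_0 = 19/16;  E_1 = 5/4
V_2 = 19/16·E_1 + (5/4)²·V_1 = 855/256;  E_2 = 25/16
V_3 = 19/16·E_2 + (5/4)²·V_2 = 28975/4096;  E_3 = 125/64
V_4 = 19/16·E_3 + (5/4)²·V_3 = 876375/65536;  E_4 = 625/256
V_5 = 19/16·E_4 + (5/4)²·V_4 = 24949375/1048576;  E_5 = 3125/1024


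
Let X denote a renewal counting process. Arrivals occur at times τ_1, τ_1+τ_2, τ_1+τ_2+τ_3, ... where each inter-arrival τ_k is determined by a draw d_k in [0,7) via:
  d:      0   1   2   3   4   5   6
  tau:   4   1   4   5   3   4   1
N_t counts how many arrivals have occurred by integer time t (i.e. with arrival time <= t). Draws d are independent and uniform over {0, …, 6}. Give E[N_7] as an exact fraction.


1577690/823543

Inter-arrival values over d=0..6: [4, 1, 4, 5, 3, 4, 1]
Each d has probability 1/7, so the pmf of τ is: f(1) = 2/7, f(3) = 1/7, f(4) = 3/7, f(5) = 1/7
Renewal equation for m(n) = E[N_n]: condition on τ_1 = k (if k <= n, one arrival plus a fresh copy on the remaining n−k steps): m(n) = F(n) + Σ_{k<=n} f(k)·m(n−k), where F(n) = P(τ <= n) and m(0) = 0
m(1) = F(1) = 2/7
m(2) = F(2) + f(1)·m(1) = 2/7 + 2/7·2/7 = 18/49
m(3) = F(3) + f(1)·m(2) = 3/7 + 2/7·18/49 = 183/343
m(4) = F(4) + f(1)·m(3) + f(3)·m(1) = 6/7 + 2/7·183/343 + 1/7·2/7 = 2522/2401
m(5) = F(5) + f(1)·m(4) + f(3)·m(2) + f(4)·m(1) = 1 + 2/7·2522/2401 + 1/7·18/49 + 3/7·2/7 = 24791/16807
m(6) = F(6) + f(1)·m(5) + f(3)·m(3) + f(4)·m(2) + f(5)·m(1) = 1 + 2/7·24791/16807 + 1/7·183/343 + 3/7·18/49 + 1/7·2/7 = 199522/117649
m(7) = F(7) + f(1)·m(6) + f(3)·m(4) + f(4)·m(3) + f(5)·m(2) = 1 + 2/7·199522/117649 + 1/7·2522/2401 + 3/7·183/343 + 1/7·18/49 = 1577690/823543
E[N_7] = m(7) = 1577690/823543


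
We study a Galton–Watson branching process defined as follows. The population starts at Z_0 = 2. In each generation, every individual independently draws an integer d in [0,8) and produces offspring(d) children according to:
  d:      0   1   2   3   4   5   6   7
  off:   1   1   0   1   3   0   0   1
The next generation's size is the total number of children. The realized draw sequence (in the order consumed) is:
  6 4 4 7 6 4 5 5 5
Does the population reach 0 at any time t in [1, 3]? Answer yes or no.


gen 0: Z_0=2, draws=[6, 4], offspring=[0, 3], Z_1=3
gen 1: Z_1=3, draws=[4, 7, 6], offspring=[3, 1, 0], Z_2=4
gen 2: Z_2=4, draws=[4, 5, 5, 5], offspring=[3, 0, 0, 0], Z_3=3

no


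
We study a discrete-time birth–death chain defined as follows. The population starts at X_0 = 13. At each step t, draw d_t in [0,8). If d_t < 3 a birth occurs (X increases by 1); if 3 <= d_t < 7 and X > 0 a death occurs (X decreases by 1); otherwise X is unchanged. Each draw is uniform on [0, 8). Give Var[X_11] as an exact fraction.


605/64

X can drop by at most 1 per step and X_0 = 13 > T = 11, so X_t >= 13 − t >= 2 > 0 for every t <= 11: the floor at 0 (the 'and X > 0' condition) never binds. Hence X_11 = X_0 + Σ_{t<11} Y_t with i.i.d. increments Y_t = y(d_t) ∈ {+1, −1, 0}.
Outcome values over d=0..7: [1, 1, 1, -1, -1, -1, -1, 0]
Σy = -1, Σy² = 7, M = 8
μ = -1/8 = -1/8,  σ² = 7/8 − (-1/8)² = 55/64
Independent increments: Var[X_11] = 11·σ² = 11·(55/64) = 605/64


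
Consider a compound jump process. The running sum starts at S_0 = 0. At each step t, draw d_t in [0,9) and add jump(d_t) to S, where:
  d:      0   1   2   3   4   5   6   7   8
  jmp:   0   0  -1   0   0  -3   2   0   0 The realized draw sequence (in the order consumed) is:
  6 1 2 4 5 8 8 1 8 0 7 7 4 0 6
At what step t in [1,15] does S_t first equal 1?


3

t=0: S=0, d=6, jump=2, S_1=2
t=1: S=2, d=1, jump=0, S_2=2
t=2: S=2, d=2, jump=-1, S_3=1
t=3: S=1, d=4, jump=0, S_4=1
t=4: S=1, d=5, jump=-3, S_5=-2
t=5: S=-2, d=8, jump=0, S_6=-2
t=6: S=-2, d=8, jump=0, S_7=-2
t=7: S=-2, d=1, jump=0, S_8=-2
t=8: S=-2, d=8, jump=0, S_9=-2
t=9: S=-2, d=0, jump=0, S_10=-2
t=10: S=-2, d=7, jump=0, S_11=-2
t=11: S=-2, d=7, jump=0, S_12=-2
t=12: S=-2, d=4, jump=0, S_13=-2
t=13: S=-2, d=0, jump=0, S_14=-2
t=14: S=-2, d=6, jump=2, S_15=0


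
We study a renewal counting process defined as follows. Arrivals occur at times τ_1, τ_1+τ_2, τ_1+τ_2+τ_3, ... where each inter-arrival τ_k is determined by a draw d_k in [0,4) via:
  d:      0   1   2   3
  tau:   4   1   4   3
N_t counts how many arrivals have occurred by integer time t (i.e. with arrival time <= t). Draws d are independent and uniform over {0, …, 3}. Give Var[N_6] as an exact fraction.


Inter-arrival values over d=0..3: [4, 1, 4, 3]
Each d has probability 1/4, so the pmf of τ is: f(1) = 1/4, f(3) = 1/4, f(4) = 1/2
Let p_n(j) = P(N_n = j), with p_0 = [1]. Condition on τ_1: p_n(0) = P(τ > n), and for j >= 1, p_n(j) = Σ_{k<=n} f(k)·p_{n−k}(j−1)
p_1 = [3/4, 1/4]  (j = 0..1)
p_2 = [3/4, 3/16, 1/16]  (j = 0..2)
p_3 = [1/2, 7/16, 3/64, 1/64]  (j = 0..3)
p_4 = [0, 13/16, 11/64, 3/256, 1/256]  (j = 0..4)
p_5 = [0, 9/16, 3/8, 15/256, 3/1024, 1/1024]  (j = 0..5)
p_6 = [0, 1/2, 11/32, 35/256, 19/1024, 3/4096, 1/4096]  (j = 0..6)
E[N_6] = Σ j·p_6(j) = 6869/4096;  E[N_6²] = Σ j²·p_6(j) = 14047/4096
Var[N_6] = 14047/4096 − (6869/4096)² = 10353351/16777216

10353351/16777216


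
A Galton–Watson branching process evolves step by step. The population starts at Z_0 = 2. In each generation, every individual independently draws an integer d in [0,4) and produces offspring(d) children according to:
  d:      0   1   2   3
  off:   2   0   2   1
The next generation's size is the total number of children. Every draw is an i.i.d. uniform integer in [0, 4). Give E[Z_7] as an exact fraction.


Outcome values over d=0..3: [2, 0, 2, 1]
Σy = 5, Σy² = 9, M = 4
μ = 5/4 = 5/4,  σ² = 9/4 − (5/4)² = 11/16
E[Z_0] = 2
E[Z_1] = 5/4·E[Z_0] = 5/2
E[Z_2] = 5/4·E[Z_1] = 25/8
E[Z_3] = 5/4·E[Z_2] = 125/32
E[Z_4] = 5/4·E[Z_3] = 625/128
E[Z_5] = 5/4·E[Z_4] = 3125/512
E[Z_6] = 5/4·E[Z_5] = 15625/2048
E[Z_7] = 5/4·E[Z_6] = 78125/8192

78125/8192


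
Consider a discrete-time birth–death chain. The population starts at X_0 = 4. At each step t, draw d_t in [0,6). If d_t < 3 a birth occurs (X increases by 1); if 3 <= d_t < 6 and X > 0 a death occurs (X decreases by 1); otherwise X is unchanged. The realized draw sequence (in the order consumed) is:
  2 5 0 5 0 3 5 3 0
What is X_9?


3

t=0: X=4, d=2 → birth, X_1=5
t=1: X=5, d=5 → death, X_2=4
t=2: X=4, d=0 → birth, X_3=5
t=3: X=5, d=5 → death, X_4=4
t=4: X=4, d=0 → birth, X_5=5
t=5: X=5, d=3 → death, X_6=4
t=6: X=4, d=5 → death, X_7=3
t=7: X=3, d=3 → death, X_8=2
t=8: X=2, d=0 → birth, X_9=3


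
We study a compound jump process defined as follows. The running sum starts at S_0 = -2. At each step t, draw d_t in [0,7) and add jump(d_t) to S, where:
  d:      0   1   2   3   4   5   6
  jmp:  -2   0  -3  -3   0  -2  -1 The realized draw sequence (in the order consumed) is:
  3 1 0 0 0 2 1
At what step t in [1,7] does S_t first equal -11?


5

t=0: S=-2, d=3, jump=-3, S_1=-5
t=1: S=-5, d=1, jump=0, S_2=-5
t=2: S=-5, d=0, jump=-2, S_3=-7
t=3: S=-7, d=0, jump=-2, S_4=-9
t=4: S=-9, d=0, jump=-2, S_5=-11
t=5: S=-11, d=2, jump=-3, S_6=-14
t=6: S=-14, d=1, jump=0, S_7=-14


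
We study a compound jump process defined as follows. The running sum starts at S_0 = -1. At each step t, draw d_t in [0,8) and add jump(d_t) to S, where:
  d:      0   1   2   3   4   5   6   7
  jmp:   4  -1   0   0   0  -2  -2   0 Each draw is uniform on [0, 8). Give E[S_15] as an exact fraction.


-23/8

Outcome values over d=0..7: [4, -1, 0, 0, 0, -2, -2, 0]
Σy = -1, Σy² = 25, M = 8
μ = -1/8 = -1/8,  σ² = 25/8 − (-1/8)² = 199/64
E[S_15] = -1 + 15·(-1/8) = -23/8


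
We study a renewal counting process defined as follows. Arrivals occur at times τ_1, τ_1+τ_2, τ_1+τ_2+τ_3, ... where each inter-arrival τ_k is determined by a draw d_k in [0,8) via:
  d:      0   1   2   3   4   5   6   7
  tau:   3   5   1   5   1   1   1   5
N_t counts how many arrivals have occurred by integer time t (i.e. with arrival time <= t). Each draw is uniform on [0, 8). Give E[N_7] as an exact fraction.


Inter-arrival values over d=0..7: [3, 5, 1, 5, 1, 1, 1, 5]
Each d has probability 1/8, so the pmf of τ is: f(1) = 1/2, f(3) = 1/8, f(5) = 3/8
Renewal equation for m(n) = E[N_n]: condition on τ_1 = k (if k <= n, one arrival plus a fresh copy on the remaining n−k steps): m(n) = F(n) + Σ_{k<=n} f(k)·m(n−k), where F(n) = P(τ <= n) and m(0) = 0
m(1) = F(1) = 1/2
m(2) = F(2) + f(1)·m(1) = 1/2 + 1/2·1/2 = 3/4
m(3) = F(3) + f(1)·m(2) = 5/8 + 1/2·3/4 = 1
m(4) = F(4) + f(1)·m(3) + f(3)·m(1) = 5/8 + 1/2·1 + 1/8·1/2 = 19/16
m(5) = F(5) + f(1)·m(4) + f(3)·m(2) = 1 + 1/2·19/16 + 1/8·3/4 = 27/16
m(6) = F(6) + f(1)·m(5) + f(3)·m(3) + f(5)·m(1) = 1 + 1/2·27/16 + 1/8·1 + 3/8·1/2 = 69/32
m(7) = F(7) + f(1)·m(6) + f(3)·m(4) + f(5)·m(2) = 1 + 1/2·69/32 + 1/8·19/16 + 3/8·3/4 = 321/128
E[N_7] = m(7) = 321/128

321/128


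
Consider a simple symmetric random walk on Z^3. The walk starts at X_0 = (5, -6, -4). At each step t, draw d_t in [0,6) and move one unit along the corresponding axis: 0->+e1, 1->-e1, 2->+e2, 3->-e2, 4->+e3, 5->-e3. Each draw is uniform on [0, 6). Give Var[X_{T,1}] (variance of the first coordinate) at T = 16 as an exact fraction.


16/3

Outcome values over d=0..5: [1, -1, 0, 0, 0, 0]
Σy = 0, Σy² = 2, M = 6
μ = 0/6 = 0,  σ² = 2/6 − (0)² = 1/3
Independent increments: Var[X_16] = 16·σ² = 16·(1/3) = 16/3


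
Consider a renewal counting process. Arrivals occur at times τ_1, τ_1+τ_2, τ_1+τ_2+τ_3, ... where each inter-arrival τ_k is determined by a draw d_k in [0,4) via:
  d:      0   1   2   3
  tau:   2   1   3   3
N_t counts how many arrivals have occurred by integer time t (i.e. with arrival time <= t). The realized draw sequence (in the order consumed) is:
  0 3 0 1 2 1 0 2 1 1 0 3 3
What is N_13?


6

draw d_1=0: τ_1=2, arrival time A_1=2
draw d_2=3: τ_2=3, arrival time A_2=5
draw d_3=0: τ_3=2, arrival time A_3=7
draw d_4=1: τ_4=1, arrival time A_4=8
draw d_5=2: τ_5=3, arrival time A_5=11
draw d_6=1: τ_6=1, arrival time A_6=12
draw d_7=0: τ_7=2, arrival time A_7=14
draw d_8=2: τ_8=3, arrival time A_8=17
draw d_9=1: τ_9=1, arrival time A_9=18
draw d_10=1: τ_10=1, arrival time A_10=19
draw d_11=0: τ_11=2, arrival time A_11=21
draw d_12=3: τ_12=3, arrival time A_12=24
draw d_13=3: τ_13=3, arrival time A_13=27
N_t over t=0..13: 0:0 1:0 2:1 3:1 4:1 5:2 6:2 7:3 8:4 9:4 10:4 11:5 12:6 13:6


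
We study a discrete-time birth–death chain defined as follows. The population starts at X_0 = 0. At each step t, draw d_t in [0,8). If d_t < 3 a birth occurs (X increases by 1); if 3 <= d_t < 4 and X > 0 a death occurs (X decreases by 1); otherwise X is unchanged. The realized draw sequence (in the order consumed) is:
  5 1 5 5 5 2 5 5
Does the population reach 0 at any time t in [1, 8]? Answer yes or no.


t=0: X=0, d=5 → hold, X_1=0
t=1: X=0, d=1 → birth, X_2=1
t=2: X=1, d=5 → hold, X_3=1
t=3: X=1, d=5 → hold, X_4=1
t=4: X=1, d=5 → hold, X_5=1
t=5: X=1, d=2 → birth, X_6=2
t=6: X=2, d=5 → hold, X_7=2
t=7: X=2, d=5 → hold, X_8=2

yes


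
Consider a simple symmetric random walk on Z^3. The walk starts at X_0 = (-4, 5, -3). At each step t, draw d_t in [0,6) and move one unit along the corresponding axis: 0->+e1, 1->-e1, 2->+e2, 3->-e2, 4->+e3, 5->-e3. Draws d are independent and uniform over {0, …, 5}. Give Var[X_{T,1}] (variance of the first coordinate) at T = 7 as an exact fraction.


Outcome values over d=0..5: [1, -1, 0, 0, 0, 0]
Σy = 0, Σy² = 2, M = 6
μ = 0/6 = 0,  σ² = 2/6 − (0)² = 1/3
Independent increments: Var[X_7] = 7·σ² = 7·(1/3) = 7/3

7/3


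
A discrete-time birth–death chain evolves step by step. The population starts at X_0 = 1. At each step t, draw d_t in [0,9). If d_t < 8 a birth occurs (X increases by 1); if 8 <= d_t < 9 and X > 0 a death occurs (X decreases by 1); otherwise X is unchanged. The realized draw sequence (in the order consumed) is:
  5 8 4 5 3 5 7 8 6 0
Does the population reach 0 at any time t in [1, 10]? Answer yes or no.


no

t=0: X=1, d=5 → birth, X_1=2
t=1: X=2, d=8 → death, X_2=1
t=2: X=1, d=4 → birth, X_3=2
t=3: X=2, d=5 → birth, X_4=3
t=4: X=3, d=3 → birth, X_5=4
t=5: X=4, d=5 → birth, X_6=5
t=6: X=5, d=7 → birth, X_7=6
t=7: X=6, d=8 → death, X_8=5
t=8: X=5, d=6 → birth, X_9=6
t=9: X=6, d=0 → birth, X_10=7


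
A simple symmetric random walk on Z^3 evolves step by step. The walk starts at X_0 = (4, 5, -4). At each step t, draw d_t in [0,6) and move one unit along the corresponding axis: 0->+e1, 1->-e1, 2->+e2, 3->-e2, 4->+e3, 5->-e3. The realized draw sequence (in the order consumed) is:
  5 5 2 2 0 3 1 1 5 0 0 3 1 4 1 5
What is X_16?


(3, 5, -7)

t=0: X=(4, 5, -4), d=5 → -e3, X_1=(4, 5, -5)
t=1: X=(4, 5, -5), d=5 → -e3, X_2=(4, 5, -6)
t=2: X=(4, 5, -6), d=2 → +e2, X_3=(4, 6, -6)
t=3: X=(4, 6, -6), d=2 → +e2, X_4=(4, 7, -6)
t=4: X=(4, 7, -6), d=0 → +e1, X_5=(5, 7, -6)
t=5: X=(5, 7, -6), d=3 → -e2, X_6=(5, 6, -6)
t=6: X=(5, 6, -6), d=1 → -e1, X_7=(4, 6, -6)
t=7: X=(4, 6, -6), d=1 → -e1, X_8=(3, 6, -6)
t=8: X=(3, 6, -6), d=5 → -e3, X_9=(3, 6, -7)
t=9: X=(3, 6, -7), d=0 → +e1, X_10=(4, 6, -7)
t=10: X=(4, 6, -7), d=0 → +e1, X_11=(5, 6, -7)
t=11: X=(5, 6, -7), d=3 → -e2, X_12=(5, 5, -7)
t=12: X=(5, 5, -7), d=1 → -e1, X_13=(4, 5, -7)
t=13: X=(4, 5, -7), d=4 → +e3, X_14=(4, 5, -6)
t=14: X=(4, 5, -6), d=1 → -e1, X_15=(3, 5, -6)
t=15: X=(3, 5, -6), d=5 → -e3, X_16=(3, 5, -7)


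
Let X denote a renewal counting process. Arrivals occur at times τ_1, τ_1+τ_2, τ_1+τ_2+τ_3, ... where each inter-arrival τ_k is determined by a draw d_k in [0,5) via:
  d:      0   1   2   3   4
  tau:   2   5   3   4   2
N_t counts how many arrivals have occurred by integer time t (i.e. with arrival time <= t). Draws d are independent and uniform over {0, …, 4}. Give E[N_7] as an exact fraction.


48/25

Inter-arrival values over d=0..4: [2, 5, 3, 4, 2]
Each d has probability 1/5, so the pmf of τ is: f(2) = 2/5, f(3) = 1/5, f(4) = 1/5, f(5) = 1/5
Renewal equation for m(n) = E[N_n]: condition on τ_1 = k (if k <= n, one arrival plus a fresh copy on the remaining n−k steps): m(n) = F(n) + Σ_{k<=n} f(k)·m(n−k), where F(n) = P(τ <= n) and m(0) = 0
m(1) = F(1) = 0
m(2) = F(2) = 2/5
m(3) = F(3) = 3/5
m(4) = F(4) + f(2)·m(2) = 4/5 + 2/5·2/5 = 24/25
m(5) = F(5) + f(2)·m(3) + f(3)·m(2) = 1 + 2/5·3/5 + 1/5·2/5 = 33/25
m(6) = F(6) + f(2)·m(4) + f(3)·m(3) + f(4)·m(2) = 1 + 2/5·24/25 + 1/5·3/5 + 1/5·2/5 = 198/125
m(7) = F(7) + f(2)·m(5) + f(3)·m(4) + f(4)·m(3) + f(5)·m(2) = 1 + 2/5·33/25 + 1/5·24/25 + 1/5·3/5 + 1/5·2/5 = 48/25
E[N_7] = m(7) = 48/25


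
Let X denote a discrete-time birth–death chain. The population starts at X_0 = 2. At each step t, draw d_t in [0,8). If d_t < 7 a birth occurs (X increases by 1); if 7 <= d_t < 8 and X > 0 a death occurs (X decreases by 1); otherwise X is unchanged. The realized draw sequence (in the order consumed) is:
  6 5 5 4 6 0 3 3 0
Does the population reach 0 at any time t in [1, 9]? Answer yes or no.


no

t=0: X=2, d=6 → birth, X_1=3
t=1: X=3, d=5 → birth, X_2=4
t=2: X=4, d=5 → birth, X_3=5
t=3: X=5, d=4 → birth, X_4=6
t=4: X=6, d=6 → birth, X_5=7
t=5: X=7, d=0 → birth, X_6=8
t=6: X=8, d=3 → birth, X_7=9
t=7: X=9, d=3 → birth, X_8=10
t=8: X=10, d=0 → birth, X_9=11


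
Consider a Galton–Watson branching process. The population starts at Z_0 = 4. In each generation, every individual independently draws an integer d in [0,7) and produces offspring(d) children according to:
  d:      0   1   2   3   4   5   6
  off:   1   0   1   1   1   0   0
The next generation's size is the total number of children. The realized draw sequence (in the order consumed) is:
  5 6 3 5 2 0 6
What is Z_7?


gen 0: Z_0=4, draws=[5, 6, 3, 5], offspring=[0, 0, 1, 0], Z_1=1
gen 1: Z_1=1, draws=[2], offspring=[1], Z_2=1
gen 2: Z_2=1, draws=[0], offspring=[1], Z_3=1
gen 3: Z_3=1, draws=[6], offspring=[0], Z_4=0
gen 4: Z_4=0, draws=[], offspring=[], Z_5=0
gen 5: Z_5=0, draws=[], offspring=[], Z_6=0
gen 6: Z_6=0, draws=[], offspring=[], Z_7=0

0


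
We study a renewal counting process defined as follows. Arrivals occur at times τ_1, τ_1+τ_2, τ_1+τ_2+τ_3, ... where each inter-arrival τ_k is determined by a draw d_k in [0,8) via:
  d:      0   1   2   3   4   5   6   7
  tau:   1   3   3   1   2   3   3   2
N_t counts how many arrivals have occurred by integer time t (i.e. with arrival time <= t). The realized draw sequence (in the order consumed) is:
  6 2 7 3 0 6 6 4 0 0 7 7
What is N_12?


5

draw d_1=6: τ_1=3, arrival time A_1=3
draw d_2=2: τ_2=3, arrival time A_2=6
draw d_3=7: τ_3=2, arrival time A_3=8
draw d_4=3: τ_4=1, arrival time A_4=9
draw d_5=0: τ_5=1, arrival time A_5=10
draw d_6=6: τ_6=3, arrival time A_6=13
draw d_7=6: τ_7=3, arrival time A_7=16
draw d_8=4: τ_8=2, arrival time A_8=18
draw d_9=0: τ_9=1, arrival time A_9=19
draw d_10=0: τ_10=1, arrival time A_10=20
draw d_11=7: τ_11=2, arrival time A_11=22
draw d_12=7: τ_12=2, arrival time A_12=24
N_t over t=0..12: 0:0 1:0 2:0 3:1 4:1 5:1 6:2 7:2 8:3 9:4 10:5 11:5 12:5


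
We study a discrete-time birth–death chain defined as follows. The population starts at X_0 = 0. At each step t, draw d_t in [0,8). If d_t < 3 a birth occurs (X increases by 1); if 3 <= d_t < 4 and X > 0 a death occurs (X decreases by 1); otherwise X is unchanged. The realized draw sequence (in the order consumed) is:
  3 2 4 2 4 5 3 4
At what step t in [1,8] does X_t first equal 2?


4

t=0: X=0, d=3 → hold, X_1=0
t=1: X=0, d=2 → birth, X_2=1
t=2: X=1, d=4 → hold, X_3=1
t=3: X=1, d=2 → birth, X_4=2
t=4: X=2, d=4 → hold, X_5=2
t=5: X=2, d=5 → hold, X_6=2
t=6: X=2, d=3 → death, X_7=1
t=7: X=1, d=4 → hold, X_8=1


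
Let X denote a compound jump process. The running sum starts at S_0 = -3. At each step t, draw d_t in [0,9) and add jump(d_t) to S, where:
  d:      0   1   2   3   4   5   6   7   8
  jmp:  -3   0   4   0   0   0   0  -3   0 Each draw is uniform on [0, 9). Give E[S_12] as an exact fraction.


-17/3

Outcome values over d=0..8: [-3, 0, 4, 0, 0, 0, 0, -3, 0]
Σy = -2, Σy² = 34, M = 9
μ = -2/9 = -2/9,  σ² = 34/9 − (-2/9)² = 302/81
E[S_12] = -3 + 12·(-2/9) = -17/3


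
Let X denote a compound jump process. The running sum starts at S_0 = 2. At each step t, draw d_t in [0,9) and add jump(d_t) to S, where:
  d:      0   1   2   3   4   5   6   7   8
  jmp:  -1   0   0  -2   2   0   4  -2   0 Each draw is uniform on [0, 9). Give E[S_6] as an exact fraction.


Outcome values over d=0..8: [-1, 0, 0, -2, 2, 0, 4, -2, 0]
Σy = 1, Σy² = 29, M = 9
μ = 1/9 = 1/9,  σ² = 29/9 − (1/9)² = 260/81
E[S_6] = 2 + 6·(1/9) = 8/3

8/3


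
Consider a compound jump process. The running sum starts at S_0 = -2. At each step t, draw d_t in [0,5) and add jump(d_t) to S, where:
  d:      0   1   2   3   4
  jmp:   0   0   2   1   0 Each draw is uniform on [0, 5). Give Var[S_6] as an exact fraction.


96/25

Outcome values over d=0..4: [0, 0, 2, 1, 0]
Σy = 3, Σy² = 5, M = 5
μ = 3/5 = 3/5,  σ² = 5/5 − (3/5)² = 16/25
Independent increments: Var[S_6] = 6·σ² = 6·(16/25) = 96/25


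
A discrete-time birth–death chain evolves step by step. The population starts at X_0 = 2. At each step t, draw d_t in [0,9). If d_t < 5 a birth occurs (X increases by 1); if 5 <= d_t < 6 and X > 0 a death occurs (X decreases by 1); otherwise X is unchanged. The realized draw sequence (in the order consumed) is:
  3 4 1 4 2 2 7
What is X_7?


8

t=0: X=2, d=3 → birth, X_1=3
t=1: X=3, d=4 → birth, X_2=4
t=2: X=4, d=1 → birth, X_3=5
t=3: X=5, d=4 → birth, X_4=6
t=4: X=6, d=2 → birth, X_5=7
t=5: X=7, d=2 → birth, X_6=8
t=6: X=8, d=7 → hold, X_7=8


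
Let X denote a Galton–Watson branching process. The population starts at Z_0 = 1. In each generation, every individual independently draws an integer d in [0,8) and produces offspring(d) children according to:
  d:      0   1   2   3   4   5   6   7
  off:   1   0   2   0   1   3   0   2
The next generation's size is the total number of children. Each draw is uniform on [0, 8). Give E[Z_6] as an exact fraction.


531441/262144

Outcome values over d=0..7: [1, 0, 2, 0, 1, 3, 0, 2]
Σy = 9, Σy² = 19, M = 8
μ = 9/8 = 9/8,  σ² = 19/8 − (9/8)² = 71/64
E[Z_0] = 1
E[Z_1] = 9/8·E[Z_0] = 9/8
E[Z_2] = 9/8·E[Z_1] = 81/64
E[Z_3] = 9/8·E[Z_2] = 729/512
E[Z_4] = 9/8·E[Z_3] = 6561/4096
E[Z_5] = 9/8·E[Z_4] = 59049/32768
E[Z_6] = 9/8·E[Z_5] = 531441/262144


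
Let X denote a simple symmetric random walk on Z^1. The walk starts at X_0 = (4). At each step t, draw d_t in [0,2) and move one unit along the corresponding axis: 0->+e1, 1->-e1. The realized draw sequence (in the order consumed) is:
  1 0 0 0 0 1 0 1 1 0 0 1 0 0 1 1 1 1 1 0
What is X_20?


t=0: X=(4), d=1 → -e1, X_1=(3)
t=1: X=(3), d=0 → +e1, X_2=(4)
t=2: X=(4), d=0 → +e1, X_3=(5)
t=3: X=(5), d=0 → +e1, X_4=(6)
t=4: X=(6), d=0 → +e1, X_5=(7)
t=5: X=(7), d=1 → -e1, X_6=(6)
t=6: X=(6), d=0 → +e1, X_7=(7)
t=7: X=(7), d=1 → -e1, X_8=(6)
t=8: X=(6), d=1 → -e1, X_9=(5)
t=9: X=(5), d=0 → +e1, X_10=(6)
t=10: X=(6), d=0 → +e1, X_11=(7)
t=11: X=(7), d=1 → -e1, X_12=(6)
t=12: X=(6), d=0 → +e1, X_13=(7)
t=13: X=(7), d=0 → +e1, X_14=(8)
t=14: X=(8), d=1 → -e1, X_15=(7)
t=15: X=(7), d=1 → -e1, X_16=(6)
t=16: X=(6), d=1 → -e1, X_17=(5)
t=17: X=(5), d=1 → -e1, X_18=(4)
t=18: X=(4), d=1 → -e1, X_19=(3)
t=19: X=(3), d=0 → +e1, X_20=(4)

(4)


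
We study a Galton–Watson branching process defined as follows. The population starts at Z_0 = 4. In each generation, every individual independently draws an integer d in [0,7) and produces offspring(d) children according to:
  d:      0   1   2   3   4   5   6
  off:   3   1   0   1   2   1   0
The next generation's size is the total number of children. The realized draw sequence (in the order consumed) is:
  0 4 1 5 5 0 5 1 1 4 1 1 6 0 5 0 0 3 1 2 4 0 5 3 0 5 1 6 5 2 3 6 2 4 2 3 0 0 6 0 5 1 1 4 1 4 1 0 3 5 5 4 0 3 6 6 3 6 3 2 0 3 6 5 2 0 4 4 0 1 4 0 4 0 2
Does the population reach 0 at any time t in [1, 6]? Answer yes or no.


gen 0: Z_0=4, draws=[0, 4, 1, 5], offspring=[3, 2, 1, 1], Z_1=7
gen 1: Z_1=7, draws=[5, 0, 5, 1, 1, 4, 1], offspring=[1, 3, 1, 1, 1, 2, 1], Z_2=10
gen 2: Z_2=10, draws=[1, 6, 0, 5, 0, 0, 3, 1, 2, 4], offspring=[1, 0, 3, 1, 3, 3, 1, 1, 0, 2], Z_3=15
gen 3: Z_3=15, draws=[0, 5, 3, 0, 5, 1, 6, 5, 2, 3, 6, 2, 4, 2, 3], offspring=[3, 1, 1, 3, 1, 1, 0, 1, 0, 1, 0, 0, 2, 0, 1], Z_4=15
gen 4: Z_4=15, draws=[0, 0, 6, 0, 5, 1, 1, 4, 1, 4, 1, 0, 3, 5, 5], offspring=[3, 3, 0, 3, 1, 1, 1, 2, 1, 2, 1, 3, 1, 1, 1], Z_5=24
gen 5: Z_5=24, draws=[4, 0, 3, 6, 6, 3, 6, 3, 2, 0, 3, 6, 5, 2, 0, 4, 4, 0, 1, 4, 0, 4, 0, 2], offspring=[2, 3, 1, 0, 0, 1, 0, 1, 0, 3, 1, 0, 1, 0, 3, 2, 2, 3, 1, 2, 3, 2, 3, 0], Z_6=34

no


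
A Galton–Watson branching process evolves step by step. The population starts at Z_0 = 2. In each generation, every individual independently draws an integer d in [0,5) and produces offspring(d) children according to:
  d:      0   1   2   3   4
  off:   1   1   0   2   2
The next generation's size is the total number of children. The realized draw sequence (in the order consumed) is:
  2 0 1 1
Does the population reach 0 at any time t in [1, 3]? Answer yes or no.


no

gen 0: Z_0=2, draws=[2, 0], offspring=[0, 1], Z_1=1
gen 1: Z_1=1, draws=[1], offspring=[1], Z_2=1
gen 2: Z_2=1, draws=[1], offspring=[1], Z_3=1


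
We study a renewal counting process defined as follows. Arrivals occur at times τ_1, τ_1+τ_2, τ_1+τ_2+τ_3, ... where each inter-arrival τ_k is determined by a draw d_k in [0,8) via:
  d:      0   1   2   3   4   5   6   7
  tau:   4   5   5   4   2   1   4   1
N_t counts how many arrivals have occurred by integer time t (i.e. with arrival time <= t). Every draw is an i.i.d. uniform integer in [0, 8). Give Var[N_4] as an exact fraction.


34271/65536

Inter-arrival values over d=0..7: [4, 5, 5, 4, 2, 1, 4, 1]
Each d has probability 1/8, so the pmf of τ is: f(1) = 1/4, f(2) = 1/8, f(4) = 3/8, f(5) = 1/4
Let p_n(j) = P(N_n = j), with p_0 = [1]. Condition on τ_1: p_n(0) = P(τ > n), and for j >= 1, p_n(j) = Σ_{k<=n} f(k)·p_{n−k}(j−1)
p_1 = [3/4, 1/4]  (j = 0..1)
p_2 = [5/8, 5/16, 1/16]  (j = 0..2)
p_3 = [5/8, 1/4, 7/64, 1/64]  (j = 0..3)
p_4 = [1/4, 39/64, 13/128, 9/256, 1/256]  (j = 0..4)
E[N_4] = Σ j·p_4(j) = 239/256;  E[N_4²] = Σ j²·p_4(j) = 357/256
Var[N_4] = 357/256 − (239/256)² = 34271/65536


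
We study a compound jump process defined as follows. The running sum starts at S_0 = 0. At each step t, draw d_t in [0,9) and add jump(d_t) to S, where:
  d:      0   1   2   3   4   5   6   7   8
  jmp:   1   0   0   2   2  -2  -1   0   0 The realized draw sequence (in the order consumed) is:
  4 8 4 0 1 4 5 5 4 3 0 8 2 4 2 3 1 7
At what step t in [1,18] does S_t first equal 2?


t=0: S=0, d=4, jump=2, S_1=2
t=1: S=2, d=8, jump=0, S_2=2
t=2: S=2, d=4, jump=2, S_3=4
t=3: S=4, d=0, jump=1, S_4=5
t=4: S=5, d=1, jump=0, S_5=5
t=5: S=5, d=4, jump=2, S_6=7
t=6: S=7, d=5, jump=-2, S_7=5
t=7: S=5, d=5, jump=-2, S_8=3
t=8: S=3, d=4, jump=2, S_9=5
t=9: S=5, d=3, jump=2, S_10=7
t=10: S=7, d=0, jump=1, S_11=8
t=11: S=8, d=8, jump=0, S_12=8
t=12: S=8, d=2, jump=0, S_13=8
t=13: S=8, d=4, jump=2, S_14=10
t=14: S=10, d=2, jump=0, S_15=10
t=15: S=10, d=3, jump=2, S_16=12
t=16: S=12, d=1, jump=0, S_17=12
t=17: S=12, d=7, jump=0, S_18=12

1


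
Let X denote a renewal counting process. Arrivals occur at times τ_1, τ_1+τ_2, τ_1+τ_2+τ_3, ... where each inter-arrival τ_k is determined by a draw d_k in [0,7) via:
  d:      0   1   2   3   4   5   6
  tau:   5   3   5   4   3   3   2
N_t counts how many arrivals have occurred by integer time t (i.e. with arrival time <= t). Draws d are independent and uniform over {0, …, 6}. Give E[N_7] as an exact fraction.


Inter-arrival values over d=0..6: [5, 3, 5, 4, 3, 3, 2]
Each d has probability 1/7, so the pmf of τ is: f(2) = 1/7, f(3) = 3/7, f(4) = 1/7, f(5) = 2/7
Renewal equation for m(n) = E[N_n]: condition on τ_1 = k (if k <= n, one arrival plus a fresh copy on the remaining n−k steps): m(n) = F(n) + Σ_{k<=n} f(k)·m(n−k), where F(n) = P(τ <= n) and m(0) = 0
m(1) = F(1) = 0
m(2) = F(2) = 1/7
m(3) = F(3) = 4/7
m(4) = F(4) + f(2)·m(2) = 5/7 + 1/7·1/7 = 36/49
m(5) = F(5) + f(2)·m(3) + f(3)·m(2) = 1 + 1/7·4/7 + 3/7·1/7 = 8/7
m(6) = F(6) + f(2)·m(4) + f(3)·m(3) + f(4)·m(2) = 1 + 1/7·36/49 + 3/7·4/7 + 1/7·1/7 = 470/343
m(7) = F(7) + f(2)·m(5) + f(3)·m(4) + f(4)·m(3) + f(5)·m(2) = 1 + 1/7·8/7 + 3/7·36/49 + 1/7·4/7 + 2/7·1/7 = 549/343
E[N_7] = m(7) = 549/343

549/343


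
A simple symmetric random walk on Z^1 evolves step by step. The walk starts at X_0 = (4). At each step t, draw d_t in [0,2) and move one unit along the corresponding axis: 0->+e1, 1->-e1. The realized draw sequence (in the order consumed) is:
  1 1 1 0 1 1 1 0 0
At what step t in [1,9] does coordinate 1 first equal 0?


t=0: X=(4), d=1 → -e1, X_1=(3)
t=1: X=(3), d=1 → -e1, X_2=(2)
t=2: X=(2), d=1 → -e1, X_3=(1)
t=3: X=(1), d=0 → +e1, X_4=(2)
t=4: X=(2), d=1 → -e1, X_5=(1)
t=5: X=(1), d=1 → -e1, X_6=(0)
t=6: X=(0), d=1 → -e1, X_7=(-1)
t=7: X=(-1), d=0 → +e1, X_8=(0)
t=8: X=(0), d=0 → +e1, X_9=(1)

6


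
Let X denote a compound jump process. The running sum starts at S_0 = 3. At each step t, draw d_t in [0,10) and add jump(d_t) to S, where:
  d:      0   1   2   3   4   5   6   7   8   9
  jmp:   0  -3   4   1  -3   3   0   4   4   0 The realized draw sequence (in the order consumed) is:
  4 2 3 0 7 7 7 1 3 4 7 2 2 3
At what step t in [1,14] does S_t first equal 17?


7

t=0: S=3, d=4, jump=-3, S_1=0
t=1: S=0, d=2, jump=4, S_2=4
t=2: S=4, d=3, jump=1, S_3=5
t=3: S=5, d=0, jump=0, S_4=5
t=4: S=5, d=7, jump=4, S_5=9
t=5: S=9, d=7, jump=4, S_6=13
t=6: S=13, d=7, jump=4, S_7=17
t=7: S=17, d=1, jump=-3, S_8=14
t=8: S=14, d=3, jump=1, S_9=15
t=9: S=15, d=4, jump=-3, S_10=12
t=10: S=12, d=7, jump=4, S_11=16
t=11: S=16, d=2, jump=4, S_12=20
t=12: S=20, d=2, jump=4, S_13=24
t=13: S=24, d=3, jump=1, S_14=25
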